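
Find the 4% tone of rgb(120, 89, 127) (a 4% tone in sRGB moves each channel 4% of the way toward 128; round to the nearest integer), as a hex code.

A 4% tone moves each channel 4% toward 128:
  R: 120 + 0.04×(128−120) = 120 + 0.32 = 120.32 → 120
  G: 89 + 0.04×(128−89) = 89 + 1.56 = 90.56 → 91
  B: 127 + 0.04 = 127.04 → 127
rgb(120, 91, 127) = #785B7F.

#785B7F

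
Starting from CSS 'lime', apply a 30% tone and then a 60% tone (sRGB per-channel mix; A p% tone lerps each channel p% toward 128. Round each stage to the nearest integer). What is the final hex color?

CSS lime is rgb(0, 255, 0).
A 30% tone moves each channel 30% toward 128:
  R: 0 + 0.3×(128−0) = 0 + 38.4 = 38.4 → 38
  G: 255 + 0.3×(128−255) = 255 − 38.1 = 216.9 → 217
  B: 0 + 0.3×(128−0) = 0 + 38.4 = 38.4 → 38
After the tone: rgb(38, 217, 38) = #26d926.
A 60% tone moves each channel 60% toward 128:
  R: 38 + 0.6×(128−38) = 38 + 54 = 92 → 92
  G: 217 + 0.6×(128−217) = 217 − 53.4 = 163.6 → 164
  B: 38 + 54 = 92 → 92
rgb(92, 164, 92) = #5ca45c.

#5ca45c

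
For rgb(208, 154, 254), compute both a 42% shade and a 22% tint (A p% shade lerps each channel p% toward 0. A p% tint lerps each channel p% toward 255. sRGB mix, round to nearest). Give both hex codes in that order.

42% shade:
  R: 208 − 87.36 = 120.64 → 121
  G: 154 + 0.42×(0−154) = 154 − 64.68 = 89.32 → 89
  B: 254 − 106.68 = 147.32 → 147
  → #795993
22% tint:
  R: 208 + 0.22×(255−208) = 208 + 10.34 = 218.34 → 218
  G: 154 + 0.22×(255−154) = 154 + 22.22 = 176.22 → 176
  B: 254 + 0.22 = 254.22 → 254
  → #dab0fe

#795993, #dab0fe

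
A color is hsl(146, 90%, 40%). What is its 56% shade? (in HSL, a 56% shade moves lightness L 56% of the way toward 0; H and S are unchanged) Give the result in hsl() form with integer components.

hsl(146, 90%, 18%)

L moves 56% from 40 toward 0: 40 − 22.4 = 17.6 → 18.
H and S are unchanged.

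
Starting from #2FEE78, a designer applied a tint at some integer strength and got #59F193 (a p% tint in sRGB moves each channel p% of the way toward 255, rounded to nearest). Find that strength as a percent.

20%

#2FEE78 is rgb(47, 238, 120); #59F193 is rgb(89, 241, 147).
On the R channel (widest range): 89 ≈ 47 + (p/100)(255 − 47), so p ≈ 100×(89 − 47)/(255 − 47) = 4200/208 = 20.19.
p = 20 reproduces all three channels after rounding.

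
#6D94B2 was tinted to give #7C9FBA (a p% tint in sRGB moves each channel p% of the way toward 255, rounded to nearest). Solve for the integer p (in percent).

#6D94B2 is rgb(109, 148, 178); #7C9FBA is rgb(124, 159, 186).
On the R channel (widest range): 124 ≈ 109 + (p/100)(255 − 109), so p ≈ 100×(124 − 109)/(255 − 109) = 1500/146 = 10.27.
p = 10 reproduces all three channels after rounding.

10%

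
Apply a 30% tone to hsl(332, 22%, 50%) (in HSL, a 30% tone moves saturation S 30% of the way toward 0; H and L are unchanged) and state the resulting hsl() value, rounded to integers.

hsl(332, 15%, 50%)

S moves 30% from 22 toward 0: 22 − 6.6 = 15.4 → 15.
H and L are unchanged.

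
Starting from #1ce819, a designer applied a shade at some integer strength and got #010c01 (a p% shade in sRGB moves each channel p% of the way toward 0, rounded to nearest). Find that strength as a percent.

95%

#1ce819 is rgb(28, 232, 25); #010c01 is rgb(1, 12, 1).
On the G channel (widest range): 12 ≈ 232 + (p/100)(0 − 232), so p ≈ 100×(12 − 232)/(0 − 232) = -22000/-232 = 94.83.
p = 95 reproduces all three channels after rounding.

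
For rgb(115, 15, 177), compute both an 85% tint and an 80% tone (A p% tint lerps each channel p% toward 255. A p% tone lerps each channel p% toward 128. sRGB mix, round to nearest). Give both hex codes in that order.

#EADBF3, #7D698A

85% tint:
  R: 115 + 119 = 234 → 234
  G: 15 + 204 = 219 → 219
  B: 177 + 0.85×(255−177) = 177 + 66.3 = 243.3 → 243
  → #EADBF3
80% tone:
  R: 115 + 10.4 = 125.4 → 125
  G: 15 + 0.8×(128−15) = 15 + 90.4 = 105.4 → 105
  B: 177 + 0.8×(128−177) = 177 − 39.2 = 137.8 → 138
  → #7D698A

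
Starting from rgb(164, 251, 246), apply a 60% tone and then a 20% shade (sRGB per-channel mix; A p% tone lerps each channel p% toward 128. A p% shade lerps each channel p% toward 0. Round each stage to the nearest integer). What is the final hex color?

#728E8C

Per channel, c → c + 0.6(128 − c):
  R: 164 + 0.6×(128−164) = 164 − 21.6 = 142.4 → 142
  G: 251 + 0.6×(128−251) = 251 − 73.8 = 177.2 → 177
  B: 246 − 70.8 = 175.2 → 175
After the tone: rgb(142, 177, 175) = #8EB1AF.
Per channel, c → c + 0.2(0 − c):
  R: 142 − 28.4 = 113.6 → 114
  G: 177 + 0.2×(0−177) = 177 − 35.4 = 141.6 → 142
  B: 175 + 0.2×(0−175) = 175 − 35 = 140 → 140
rgb(114, 142, 140) = #728E8C.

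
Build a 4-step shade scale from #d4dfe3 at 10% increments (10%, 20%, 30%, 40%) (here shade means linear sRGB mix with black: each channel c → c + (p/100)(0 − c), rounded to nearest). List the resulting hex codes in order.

#bfc9cc, #aab2b6, #949c9f, #7f8688

#d4dfe3 is rgb(212, 223, 227).
10%: (212 − 21.2 = 190.8→191, 223 − 22.3 = 200.7→201, 227 − 22.7 = 204.3→204) → #bfc9cc
20%: (212 − 42.4 = 169.6→170, 223 − 44.6 = 178.4→178, 227 − 45.4 = 181.6→182) → #aab2b6
30%: (212 − 63.6 = 148.4→148, 223 − 66.9 = 156.1→156, 227 − 68.1 = 158.9→159) → #949c9f
40%: (212 − 84.8 = 127.2→127, 223 − 89.2 = 133.8→134, 227 − 90.8 = 136.2→136) → #7f8688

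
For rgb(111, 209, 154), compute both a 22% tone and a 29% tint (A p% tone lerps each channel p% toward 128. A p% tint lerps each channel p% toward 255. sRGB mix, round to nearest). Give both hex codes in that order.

#73bf94, #99deb7

22% tone:
  R: 111 + 0.22×(128−111) = 111 + 3.74 = 114.74 → 115
  G: 209 + 0.22×(128−209) = 209 − 17.82 = 191.18 → 191
  B: 154 − 5.72 = 148.28 → 148
  → #73bf94
29% tint:
  R: 111 + 41.76 = 152.76 → 153
  G: 209 + 13.34 = 222.34 → 222
  B: 154 + 0.29×(255−154) = 154 + 29.29 = 183.29 → 183
  → #99deb7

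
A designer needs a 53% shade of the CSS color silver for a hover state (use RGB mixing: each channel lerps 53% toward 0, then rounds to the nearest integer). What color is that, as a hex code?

#5a5a5a

CSS silver is rgb(192, 192, 192).
A 53% shade moves each channel 53% toward 0:
  R: 192 + 0.53×(0−192) = 192 − 101.76 = 90.24 → 90
  G: 192 − 101.76 = 90.24 → 90
  B: 192 − 101.76 = 90.24 → 90
rgb(90, 90, 90) = #5a5a5a.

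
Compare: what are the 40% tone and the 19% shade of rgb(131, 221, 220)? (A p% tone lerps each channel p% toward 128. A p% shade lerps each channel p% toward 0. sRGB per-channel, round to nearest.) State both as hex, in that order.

#82b8b7, #6ab3b2

40% tone:
  R: 131 + 0.4×(128−131) = 131 − 1.2 = 129.8 → 130
  G: 221 + 0.4×(128−221) = 221 − 37.2 = 183.8 → 184
  B: 220 + 0.4×(128−220) = 220 − 36.8 = 183.2 → 183
  → #82b8b7
19% shade:
  R: 131 − 24.89 = 106.11 → 106
  G: 221 + 0.19×(0−221) = 221 − 41.99 = 179.01 → 179
  B: 220 + 0.19×(0−220) = 220 − 41.8 = 178.2 → 178
  → #6ab3b2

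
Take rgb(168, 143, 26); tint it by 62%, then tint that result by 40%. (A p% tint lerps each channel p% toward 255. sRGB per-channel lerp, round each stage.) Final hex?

Lerp each channel 62% toward 255:
  R: 168 + 53.94 = 221.94 → 222
  G: 143 + 0.62×(255−143) = 143 + 69.44 = 212.44 → 212
  B: 26 + 0.62×(255−26) = 26 + 141.98 = 167.98 → 168
After the tint: rgb(222, 212, 168) = #ded4a8.
A 40% tint moves each channel 40% toward 255:
  R: 222 + 0.4×(255−222) = 222 + 13.2 = 235.2 → 235
  G: 212 + 0.4×(255−212) = 212 + 17.2 = 229.2 → 229
  B: 168 + 0.4×(255−168) = 168 + 34.8 = 202.8 → 203
rgb(235, 229, 203) = #ebe5cb.

#ebe5cb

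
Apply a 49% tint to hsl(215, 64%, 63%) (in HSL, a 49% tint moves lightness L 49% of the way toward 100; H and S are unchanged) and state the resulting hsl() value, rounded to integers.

hsl(215, 64%, 81%)

L moves 49% from 63 toward 100: 63 + 18.13 = 81.13 → 81.
H and S are unchanged.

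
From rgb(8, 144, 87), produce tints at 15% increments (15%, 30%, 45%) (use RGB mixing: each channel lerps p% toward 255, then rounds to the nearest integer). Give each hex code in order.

15%: (8 + 37.05 = 45.05→45, 144 + 16.65 = 160.65→161, 87 + 25.2 = 112.2→112) → #2DA170
30%: (8 + 74.1 = 82.1→82, 144 + 33.3 = 177.3→177, 87 + 50.4 = 137.4→137) → #52B189
45%: (8 + 111.15 = 119.15→119, 144 + 49.95 = 193.95→194, 87 + 75.6 = 162.6→163) → #77C2A3

#2DA170, #52B189, #77C2A3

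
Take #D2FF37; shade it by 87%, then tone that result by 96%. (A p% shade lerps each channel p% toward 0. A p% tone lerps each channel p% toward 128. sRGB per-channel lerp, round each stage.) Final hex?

#D2FF37 is rgb(210, 255, 55).
Per channel, c → c + 0.87(0 − c):
  R: 210 − 182.7 = 27.3 → 27
  G: 255 + 0.87×(0−255) = 255 − 221.85 = 33.15 → 33
  B: 55 + 0.87×(0−55) = 55 − 47.85 = 7.15 → 7
After the shade: rgb(27, 33, 7) = #1B2107.
Per channel, c → c + 0.96(128 − c):
  R: 27 + 0.96×(128−27) = 27 + 96.96 = 123.96 → 124
  G: 33 + 0.96×(128−33) = 33 + 91.2 = 124.2 → 124
  B: 7 + 116.16 = 123.16 → 123
rgb(124, 124, 123) = #7C7C7B.

#7C7C7B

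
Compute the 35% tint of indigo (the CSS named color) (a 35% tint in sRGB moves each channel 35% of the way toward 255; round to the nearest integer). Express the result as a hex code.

#8A59AE

CSS indigo is rgb(75, 0, 130).
Lerp each channel 35% toward 255:
  R: 75 + 0.35×(255−75) = 75 + 63 = 138 → 138
  G: 0 + 89.25 = 89.25 → 89
  B: 130 + 0.35×(255−130) = 130 + 43.75 = 173.75 → 174
rgb(138, 89, 174) = #8A59AE.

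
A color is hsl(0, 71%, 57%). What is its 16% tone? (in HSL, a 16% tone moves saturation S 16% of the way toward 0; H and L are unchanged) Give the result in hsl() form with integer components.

hsl(0, 60%, 57%)

S moves 16% from 71 toward 0: 71 − 11.36 = 59.64 → 60.
H and L are unchanged.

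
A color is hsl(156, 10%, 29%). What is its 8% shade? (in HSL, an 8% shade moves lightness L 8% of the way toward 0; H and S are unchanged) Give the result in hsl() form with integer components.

L moves 8% from 29 toward 0: 29 − 2.32 = 26.68 → 27.
H and S are unchanged.

hsl(156, 10%, 27%)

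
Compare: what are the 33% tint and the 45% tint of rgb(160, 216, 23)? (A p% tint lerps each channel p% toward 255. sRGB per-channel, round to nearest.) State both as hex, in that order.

#bfe564, #cbea7f

33% tint:
  R: 160 + 31.35 = 191.35 → 191
  G: 216 + 0.33×(255−216) = 216 + 12.87 = 228.87 → 229
  B: 23 + 76.56 = 99.56 → 100
  → #bfe564
45% tint:
  R: 160 + 0.45×(255−160) = 160 + 42.75 = 202.75 → 203
  G: 216 + 17.55 = 233.55 → 234
  B: 23 + 104.4 = 127.4 → 127
  → #cbea7f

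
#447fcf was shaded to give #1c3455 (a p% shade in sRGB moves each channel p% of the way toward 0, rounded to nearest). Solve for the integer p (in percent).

#447fcf is rgb(68, 127, 207); #1c3455 is rgb(28, 52, 85).
On the B channel (widest range): 85 ≈ 207 + (p/100)(0 − 207), so p ≈ 100×(85 − 207)/(0 − 207) = -12200/-207 = 58.94.
p = 59 reproduces all three channels after rounding.

59%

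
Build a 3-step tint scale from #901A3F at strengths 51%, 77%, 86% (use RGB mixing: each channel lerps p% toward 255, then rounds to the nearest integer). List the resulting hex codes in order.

#C98FA1, #E5CAD3, #EFDFE4

#901A3F is rgb(144, 26, 63).
51%: (144 + 56.61 = 200.61→201, 26 + 116.79 = 142.79→143, 63 + 97.92 = 160.92→161) → #C98FA1
77%: (144 + 85.47 = 229.47→229, 26 + 176.33 = 202.33→202, 63 + 147.84 = 210.84→211) → #E5CAD3
86%: (144 + 95.46 = 239.46→239, 26 + 196.94 = 222.94→223, 63 + 165.12 = 228.12→228) → #EFDFE4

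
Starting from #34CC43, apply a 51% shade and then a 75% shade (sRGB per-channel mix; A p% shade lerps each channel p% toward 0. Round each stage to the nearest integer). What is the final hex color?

#34CC43 is rgb(52, 204, 67).
Per channel, c → c + 0.51(0 − c):
  R: 52 + 0.51×(0−52) = 52 − 26.52 = 25.48 → 25
  G: 204 − 104.04 = 99.96 → 100
  B: 67 − 34.17 = 32.83 → 33
After the shade: rgb(25, 100, 33) = #196421.
Lerp each channel 75% toward 0:
  R: 25 − 18.75 = 6.25 → 6
  G: 100 − 75 = 25 → 25
  B: 33 + 0.75×(0−33) = 33 − 24.75 = 8.25 → 8
rgb(6, 25, 8) = #061908.

#061908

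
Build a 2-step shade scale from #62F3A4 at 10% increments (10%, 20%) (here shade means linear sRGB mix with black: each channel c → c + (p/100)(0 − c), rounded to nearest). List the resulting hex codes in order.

#62F3A4 is rgb(98, 243, 164).
10%: (98 − 9.8 = 88.2→88, 243 − 24.3 = 218.7→219, 164 − 16.4 = 147.6→148) → #58DB94
20%: (98 − 19.6 = 78.4→78, 243 − 48.6 = 194.4→194, 164 − 32.8 = 131.2→131) → #4EC283

#58DB94, #4EC283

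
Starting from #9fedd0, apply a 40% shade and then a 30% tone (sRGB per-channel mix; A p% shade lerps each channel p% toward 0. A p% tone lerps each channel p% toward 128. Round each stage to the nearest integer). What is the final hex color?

#698a7e

#9fedd0 is rgb(159, 237, 208).
Per channel, c → c + 0.4(0 − c):
  R: 159 − 63.6 = 95.4 → 95
  G: 237 − 94.8 = 142.2 → 142
  B: 208 + 0.4×(0−208) = 208 − 83.2 = 124.8 → 125
After the shade: rgb(95, 142, 125) = #5f8e7d.
A 30% tone moves each channel 30% toward 128:
  R: 95 + 9.9 = 104.9 → 105
  G: 142 − 4.2 = 137.8 → 138
  B: 125 + 0.9 = 125.9 → 126
rgb(105, 138, 126) = #698a7e.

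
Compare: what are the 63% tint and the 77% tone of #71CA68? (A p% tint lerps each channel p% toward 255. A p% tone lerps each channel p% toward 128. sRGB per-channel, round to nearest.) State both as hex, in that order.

#CAEBC7, #7D917A

#71CA68 is rgb(113, 202, 104).
63% tint:
  R: 113 + 0.63×(255−113) = 113 + 89.46 = 202.46 → 202
  G: 202 + 33.39 = 235.39 → 235
  B: 104 + 0.63×(255−104) = 104 + 95.13 = 199.13 → 199
  → #CAEBC7
77% tone:
  R: 113 + 11.55 = 124.55 → 125
  G: 202 − 56.98 = 145.02 → 145
  B: 104 + 0.77×(128−104) = 104 + 18.48 = 122.48 → 122
  → #7D917A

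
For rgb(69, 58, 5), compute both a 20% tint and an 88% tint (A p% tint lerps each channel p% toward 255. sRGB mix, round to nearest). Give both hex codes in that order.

#6a6137, #e9e7e1

20% tint:
  R: 69 + 37.2 = 106.2 → 106
  G: 58 + 0.2×(255−58) = 58 + 39.4 = 97.4 → 97
  B: 5 + 0.2×(255−5) = 5 + 50 = 55 → 55
  → #6a6137
88% tint:
  R: 69 + 163.68 = 232.68 → 233
  G: 58 + 0.88×(255−58) = 58 + 173.36 = 231.36 → 231
  B: 5 + 0.88×(255−5) = 5 + 220 = 225 → 225
  → #e9e7e1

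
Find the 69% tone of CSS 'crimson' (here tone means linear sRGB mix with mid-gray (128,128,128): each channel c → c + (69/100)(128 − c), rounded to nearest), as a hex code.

#9D5F6B

CSS crimson is rgb(220, 20, 60).
Lerp each channel 69% toward 128:
  R: 220 − 63.48 = 156.52 → 157
  G: 20 + 0.69×(128−20) = 20 + 74.52 = 94.52 → 95
  B: 60 + 46.92 = 106.92 → 107
rgb(157, 95, 107) = #9D5F6B.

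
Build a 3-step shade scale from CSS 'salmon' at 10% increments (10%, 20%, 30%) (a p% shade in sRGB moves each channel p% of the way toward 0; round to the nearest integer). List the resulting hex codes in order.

#e17367, #c8665b, #af5a50

CSS salmon is rgb(250, 128, 114).
10%: (250 − 25 = 225→225, 128 − 12.8 = 115.2→115, 114 − 11.4 = 102.6→103) → #e17367
20%: (250 − 50 = 200→200, 128 − 25.6 = 102.4→102, 114 − 22.8 = 91.2→91) → #c8665b
30%: (250 − 75 = 175→175, 128 − 38.4 = 89.6→90, 114 − 34.2 = 79.8→80) → #af5a50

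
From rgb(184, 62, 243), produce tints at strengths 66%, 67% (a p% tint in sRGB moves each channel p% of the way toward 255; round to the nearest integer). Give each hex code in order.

66%: (184 + 46.86 = 230.86→231, 62 + 127.38 = 189.38→189, 243 + 7.92 = 250.92→251) → #E7BDFB
67%: (184 + 47.57 = 231.57→232, 62 + 129.31 = 191.31→191, 243 + 8.04 = 251.04→251) → #E8BFFB

#E7BDFB, #E8BFFB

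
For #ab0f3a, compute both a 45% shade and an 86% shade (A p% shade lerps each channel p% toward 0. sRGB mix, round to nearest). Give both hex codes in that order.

#ab0f3a is rgb(171, 15, 58).
45% shade:
  R: 171 + 0.45×(0−171) = 171 − 76.95 = 94.05 → 94
  G: 15 + 0.45×(0−15) = 15 − 6.75 = 8.25 → 8
  B: 58 + 0.45×(0−58) = 58 − 26.1 = 31.9 → 32
  → #5e0820
86% shade:
  R: 171 − 147.06 = 23.94 → 24
  G: 15 − 12.9 = 2.1 → 2
  B: 58 + 0.86×(0−58) = 58 − 49.88 = 8.12 → 8
  → #180208

#5e0820, #180208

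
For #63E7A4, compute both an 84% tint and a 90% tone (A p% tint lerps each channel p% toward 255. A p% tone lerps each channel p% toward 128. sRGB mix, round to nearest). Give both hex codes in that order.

#63E7A4 is rgb(99, 231, 164).
84% tint:
  R: 99 + 0.84×(255−99) = 99 + 131.04 = 230.04 → 230
  G: 231 + 0.84×(255−231) = 231 + 20.16 = 251.16 → 251
  B: 164 + 0.84×(255−164) = 164 + 76.44 = 240.44 → 240
  → #E6FBF0
90% tone:
  R: 99 + 0.9×(128−99) = 99 + 26.1 = 125.1 → 125
  G: 231 + 0.9×(128−231) = 231 − 92.7 = 138.3 → 138
  B: 164 − 32.4 = 131.6 → 132
  → #7D8A84

#E6FBF0, #7D8A84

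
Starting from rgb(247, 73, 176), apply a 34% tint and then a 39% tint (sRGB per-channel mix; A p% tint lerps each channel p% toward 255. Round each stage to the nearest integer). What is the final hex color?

Lerp each channel 34% toward 255:
  R: 247 + 0.34×(255−247) = 247 + 2.72 = 249.72 → 250
  G: 73 + 0.34×(255−73) = 73 + 61.88 = 134.88 → 135
  B: 176 + 0.34×(255−176) = 176 + 26.86 = 202.86 → 203
After the tint: rgb(250, 135, 203) = #FA87CB.
Per channel, c → c + 0.39(255 − c):
  R: 250 + 1.95 = 251.95 → 252
  G: 135 + 46.8 = 181.8 → 182
  B: 203 + 20.28 = 223.28 → 223
rgb(252, 182, 223) = #FCB6DF.

#FCB6DF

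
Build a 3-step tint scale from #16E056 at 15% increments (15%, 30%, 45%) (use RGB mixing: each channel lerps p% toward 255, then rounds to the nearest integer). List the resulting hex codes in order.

#16E056 is rgb(22, 224, 86).
15%: (22 + 34.95 = 56.95→57, 224 + 4.65 = 228.65→229, 86 + 25.35 = 111.35→111) → #39E56F
30%: (22 + 69.9 = 91.9→92, 224 + 9.3 = 233.3→233, 86 + 50.7 = 136.7→137) → #5CE989
45%: (22 + 104.85 = 126.85→127, 224 + 13.95 = 237.95→238, 86 + 76.05 = 162.05→162) → #7FEEA2

#39E56F, #5CE989, #7FEEA2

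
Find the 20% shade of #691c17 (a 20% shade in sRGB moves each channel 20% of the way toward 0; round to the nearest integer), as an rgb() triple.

rgb(84, 22, 18)

#691c17 is rgb(105, 28, 23).
Lerp each channel 20% toward 0:
  R: 105 − 21 = 84 → 84
  G: 28 + 0.2×(0−28) = 28 − 5.6 = 22.4 → 22
  B: 23 − 4.6 = 18.4 → 18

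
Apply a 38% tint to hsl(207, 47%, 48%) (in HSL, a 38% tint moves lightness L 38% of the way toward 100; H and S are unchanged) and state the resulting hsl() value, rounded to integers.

L moves 38% from 48 toward 100: 48 + 19.76 = 67.76 → 68.
H and S are unchanged.

hsl(207, 47%, 68%)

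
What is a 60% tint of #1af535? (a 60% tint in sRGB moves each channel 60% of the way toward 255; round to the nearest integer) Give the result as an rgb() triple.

rgb(163, 251, 174)

#1af535 is rgb(26, 245, 53).
Lerp each channel 60% toward 255:
  R: 26 + 0.6×(255−26) = 26 + 137.4 = 163.4 → 163
  G: 245 + 6 = 251 → 251
  B: 53 + 121.2 = 174.2 → 174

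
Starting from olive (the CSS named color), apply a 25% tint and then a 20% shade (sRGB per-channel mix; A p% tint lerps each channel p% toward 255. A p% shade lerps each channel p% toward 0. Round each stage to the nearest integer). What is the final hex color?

#808033

CSS olive is rgb(128, 128, 0).
Lerp each channel 25% toward 255:
  R: 128 + 0.25×(255−128) = 128 + 31.75 = 159.75 → 160
  G: 128 + 0.25×(255−128) = 128 + 31.75 = 159.75 → 160
  B: 0 + 0.25×(255−0) = 0 + 63.75 = 63.75 → 64
After the tint: rgb(160, 160, 64) = #a0a040.
Per channel, c → c + 0.2(0 − c):
  R: 160 + 0.2×(0−160) = 160 − 32 = 128 → 128
  G: 160 + 0.2×(0−160) = 160 − 32 = 128 → 128
  B: 64 + 0.2×(0−64) = 64 − 12.8 = 51.2 → 51
rgb(128, 128, 51) = #808033.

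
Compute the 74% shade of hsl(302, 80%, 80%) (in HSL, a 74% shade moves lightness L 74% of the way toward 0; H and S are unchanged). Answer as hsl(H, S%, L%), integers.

hsl(302, 80%, 21%)

L moves 74% from 80 toward 0: 80 − 59.2 = 20.8 → 21.
H and S are unchanged.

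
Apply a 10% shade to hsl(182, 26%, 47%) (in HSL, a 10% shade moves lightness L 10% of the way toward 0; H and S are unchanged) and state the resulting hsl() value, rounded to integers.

hsl(182, 26%, 42%)

L moves 10% from 47 toward 0: 47 − 4.7 = 42.3 → 42.
H and S are unchanged.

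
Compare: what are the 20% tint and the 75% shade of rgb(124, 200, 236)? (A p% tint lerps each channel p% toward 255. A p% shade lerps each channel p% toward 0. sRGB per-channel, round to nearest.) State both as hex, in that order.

20% tint:
  R: 124 + 0.2×(255−124) = 124 + 26.2 = 150.2 → 150
  G: 200 + 0.2×(255−200) = 200 + 11 = 211 → 211
  B: 236 + 0.2×(255−236) = 236 + 3.8 = 239.8 → 240
  → #96D3F0
75% shade:
  R: 124 + 0.75×(0−124) = 124 − 93 = 31 → 31
  G: 200 + 0.75×(0−200) = 200 − 150 = 50 → 50
  B: 236 − 177 = 59 → 59
  → #1F323B

#96D3F0, #1F323B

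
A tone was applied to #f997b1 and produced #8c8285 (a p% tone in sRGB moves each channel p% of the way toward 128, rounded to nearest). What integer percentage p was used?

90%

#f997b1 is rgb(249, 151, 177); #8c8285 is rgb(140, 130, 133).
On the R channel (widest range): 140 ≈ 249 + (p/100)(128 − 249), so p ≈ 100×(140 − 249)/(128 − 249) = -10900/-121 = 90.08.
p = 90 reproduces all three channels after rounding.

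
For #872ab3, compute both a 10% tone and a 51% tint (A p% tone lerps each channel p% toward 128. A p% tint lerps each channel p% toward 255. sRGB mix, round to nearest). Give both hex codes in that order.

#8633ae, #c497da

#872ab3 is rgb(135, 42, 179).
10% tone:
  R: 135 + 0.1×(128−135) = 135 − 0.7 = 134.3 → 134
  G: 42 + 8.6 = 50.6 → 51
  B: 179 + 0.1×(128−179) = 179 − 5.1 = 173.9 → 174
  → #8633ae
51% tint:
  R: 135 + 61.2 = 196.2 → 196
  G: 42 + 0.51×(255−42) = 42 + 108.63 = 150.63 → 151
  B: 179 + 0.51×(255−179) = 179 + 38.76 = 217.76 → 218
  → #c497da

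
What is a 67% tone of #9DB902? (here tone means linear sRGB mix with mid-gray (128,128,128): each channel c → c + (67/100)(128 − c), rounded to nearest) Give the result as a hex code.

#8A9356

#9DB902 is rgb(157, 185, 2).
Lerp each channel 67% toward 128:
  R: 157 − 19.43 = 137.57 → 138
  G: 185 + 0.67×(128−185) = 185 − 38.19 = 146.81 → 147
  B: 2 + 0.67×(128−2) = 2 + 84.42 = 86.42 → 86
rgb(138, 147, 86) = #8A9356.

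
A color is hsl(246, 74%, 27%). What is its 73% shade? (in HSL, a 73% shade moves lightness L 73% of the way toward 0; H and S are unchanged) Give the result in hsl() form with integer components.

L moves 73% from 27 toward 0: 27 − 19.71 = 7.29 → 7.
H and S are unchanged.

hsl(246, 74%, 7%)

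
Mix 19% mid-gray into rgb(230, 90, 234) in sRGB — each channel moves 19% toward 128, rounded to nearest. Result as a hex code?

#D361D6

Per channel, c → c + 0.19(128 − c):
  R: 230 − 19.38 = 210.62 → 211
  G: 90 + 7.22 = 97.22 → 97
  B: 234 − 20.14 = 213.86 → 214
rgb(211, 97, 214) = #D361D6.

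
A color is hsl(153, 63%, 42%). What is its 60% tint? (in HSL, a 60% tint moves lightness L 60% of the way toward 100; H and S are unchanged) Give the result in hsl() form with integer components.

hsl(153, 63%, 77%)

L moves 60% from 42 toward 100: 42 + 34.8 = 76.8 → 77.
H and S are unchanged.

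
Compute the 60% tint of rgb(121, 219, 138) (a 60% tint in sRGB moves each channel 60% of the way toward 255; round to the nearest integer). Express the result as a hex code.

A 60% tint moves each channel 60% toward 255:
  R: 121 + 0.6×(255−121) = 121 + 80.4 = 201.4 → 201
  G: 219 + 0.6×(255−219) = 219 + 21.6 = 240.6 → 241
  B: 138 + 70.2 = 208.2 → 208
rgb(201, 241, 208) = #C9F1D0.

#C9F1D0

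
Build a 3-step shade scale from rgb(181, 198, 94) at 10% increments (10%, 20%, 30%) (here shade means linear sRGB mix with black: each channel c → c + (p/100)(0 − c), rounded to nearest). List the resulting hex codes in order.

#A3B255, #919E4B, #7F8B42

10%: (181 − 18.1 = 162.9→163, 198 − 19.8 = 178.2→178, 94 − 9.4 = 84.6→85) → #A3B255
20%: (181 − 36.2 = 144.8→145, 198 − 39.6 = 158.4→158, 94 − 18.8 = 75.2→75) → #919E4B
30%: (181 − 54.3 = 126.7→127, 198 − 59.4 = 138.6→139, 94 − 28.2 = 65.8→66) → #7F8B42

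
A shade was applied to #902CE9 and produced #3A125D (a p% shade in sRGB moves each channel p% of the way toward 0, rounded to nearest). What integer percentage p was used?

#902CE9 is rgb(144, 44, 233); #3A125D is rgb(58, 18, 93).
On the B channel (widest range): 93 ≈ 233 + (p/100)(0 − 233), so p ≈ 100×(93 − 233)/(0 − 233) = -14000/-233 = 60.09.
p = 60 reproduces all three channels after rounding.

60%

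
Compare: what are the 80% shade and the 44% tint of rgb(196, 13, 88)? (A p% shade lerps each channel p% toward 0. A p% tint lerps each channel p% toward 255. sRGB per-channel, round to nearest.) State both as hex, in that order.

80% shade:
  R: 196 + 0.8×(0−196) = 196 − 156.8 = 39.2 → 39
  G: 13 + 0.8×(0−13) = 13 − 10.4 = 2.6 → 3
  B: 88 + 0.8×(0−88) = 88 − 70.4 = 17.6 → 18
  → #270312
44% tint:
  R: 196 + 25.96 = 221.96 → 222
  G: 13 + 0.44×(255−13) = 13 + 106.48 = 119.48 → 119
  B: 88 + 73.48 = 161.48 → 161
  → #DE77A1

#270312, #DE77A1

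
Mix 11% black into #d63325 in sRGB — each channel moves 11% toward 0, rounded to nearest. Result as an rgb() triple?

#d63325 is rgb(214, 51, 37).
Per channel, c → c + 0.11(0 − c):
  R: 214 + 0.11×(0−214) = 214 − 23.54 = 190.46 → 190
  G: 51 − 5.61 = 45.39 → 45
  B: 37 + 0.11×(0−37) = 37 − 4.07 = 32.93 → 33

rgb(190, 45, 33)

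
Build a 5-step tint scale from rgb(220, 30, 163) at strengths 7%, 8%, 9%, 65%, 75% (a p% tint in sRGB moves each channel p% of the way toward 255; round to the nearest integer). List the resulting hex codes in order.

#DE2EA9, #DF30AA, #DF32AB, #F3B0DF, #F6C7E8

7%: (220 + 2.45 = 222.45→222, 30 + 15.75 = 45.75→46, 163 + 6.44 = 169.44→169) → #DE2EA9
8%: (220 + 2.8 = 222.8→223, 30 + 18 = 48→48, 163 + 7.36 = 170.36→170) → #DF30AA
9%: (220 + 3.15 = 223.15→223, 30 + 20.25 = 50.25→50, 163 + 8.28 = 171.28→171) → #DF32AB
65%: (220 + 22.75 = 242.75→243, 30 + 146.25 = 176.25→176, 163 + 59.8 = 222.8→223) → #F3B0DF
75%: (220 + 26.25 = 246.25→246, 30 + 168.75 = 198.75→199, 163 + 69 = 232→232) → #F6C7E8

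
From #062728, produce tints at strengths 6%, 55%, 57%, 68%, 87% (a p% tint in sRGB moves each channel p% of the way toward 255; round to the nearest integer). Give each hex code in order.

#062728 is rgb(6, 39, 40).
6%: (6 + 14.94 = 20.94→21, 39 + 12.96 = 51.96→52, 40 + 12.9 = 52.9→53) → #153435
55%: (6 + 136.95 = 142.95→143, 39 + 118.8 = 157.8→158, 40 + 118.25 = 158.25→158) → #8F9E9E
57%: (6 + 141.93 = 147.93→148, 39 + 123.12 = 162.12→162, 40 + 122.55 = 162.55→163) → #94A2A3
68%: (6 + 169.32 = 175.32→175, 39 + 146.88 = 185.88→186, 40 + 146.2 = 186.2→186) → #AFBABA
87%: (6 + 216.63 = 222.63→223, 39 + 187.92 = 226.92→227, 40 + 187.05 = 227.05→227) → #DFE3E3

#153435, #8F9E9E, #94A2A3, #AFBABA, #DFE3E3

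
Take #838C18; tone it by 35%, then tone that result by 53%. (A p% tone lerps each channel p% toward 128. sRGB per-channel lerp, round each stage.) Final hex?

#838C18 is rgb(131, 140, 24).
Per channel, c → c + 0.35(128 − c):
  R: 131 + 0.35×(128−131) = 131 − 1.05 = 129.95 → 130
  G: 140 + 0.35×(128−140) = 140 − 4.2 = 135.8 → 136
  B: 24 + 0.35×(128−24) = 24 + 36.4 = 60.4 → 60
After the tone: rgb(130, 136, 60) = #82883C.
Per channel, c → c + 0.53(128 − c):
  R: 130 + 0.53×(128−130) = 130 − 1.06 = 128.94 → 129
  G: 136 + 0.53×(128−136) = 136 − 4.24 = 131.76 → 132
  B: 60 + 36.04 = 96.04 → 96
rgb(129, 132, 96) = #818460.

#818460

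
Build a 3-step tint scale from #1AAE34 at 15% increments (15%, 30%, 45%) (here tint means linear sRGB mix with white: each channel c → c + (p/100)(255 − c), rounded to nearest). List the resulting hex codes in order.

#1AAE34 is rgb(26, 174, 52).
15%: (26 + 34.35 = 60.35→60, 174 + 12.15 = 186.15→186, 52 + 30.45 = 82.45→82) → #3CBA52
30%: (26 + 68.7 = 94.7→95, 174 + 24.3 = 198.3→198, 52 + 60.9 = 112.9→113) → #5FC671
45%: (26 + 103.05 = 129.05→129, 174 + 36.45 = 210.45→210, 52 + 91.35 = 143.35→143) → #81D28F

#3CBA52, #5FC671, #81D28F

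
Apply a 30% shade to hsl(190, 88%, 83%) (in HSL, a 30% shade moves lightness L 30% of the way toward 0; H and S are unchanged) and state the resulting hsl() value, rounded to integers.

L moves 30% from 83 toward 0: 83 − 24.9 = 58.1 → 58.
H and S are unchanged.

hsl(190, 88%, 58%)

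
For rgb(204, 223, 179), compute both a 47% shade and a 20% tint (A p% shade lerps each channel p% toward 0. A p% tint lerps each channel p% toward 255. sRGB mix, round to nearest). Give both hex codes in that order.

47% shade:
  R: 204 + 0.47×(0−204) = 204 − 95.88 = 108.12 → 108
  G: 223 + 0.47×(0−223) = 223 − 104.81 = 118.19 → 118
  B: 179 + 0.47×(0−179) = 179 − 84.13 = 94.87 → 95
  → #6c765f
20% tint:
  R: 204 + 10.2 = 214.2 → 214
  G: 223 + 0.2×(255−223) = 223 + 6.4 = 229.4 → 229
  B: 179 + 0.2×(255−179) = 179 + 15.2 = 194.2 → 194
  → #d6e5c2

#6c765f, #d6e5c2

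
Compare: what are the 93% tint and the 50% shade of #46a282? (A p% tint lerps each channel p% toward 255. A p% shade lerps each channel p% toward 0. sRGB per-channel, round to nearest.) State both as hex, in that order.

#f2f8f6, #235141

#46a282 is rgb(70, 162, 130).
93% tint:
  R: 70 + 0.93×(255−70) = 70 + 172.05 = 242.05 → 242
  G: 162 + 0.93×(255−162) = 162 + 86.49 = 248.49 → 248
  B: 130 + 116.25 = 246.25 → 246
  → #f2f8f6
50% shade:
  R: 70 − 35 = 35 → 35
  G: 162 − 81 = 81 → 81
  B: 130 + 0.5×(0−130) = 130 − 65 = 65 → 65
  → #235141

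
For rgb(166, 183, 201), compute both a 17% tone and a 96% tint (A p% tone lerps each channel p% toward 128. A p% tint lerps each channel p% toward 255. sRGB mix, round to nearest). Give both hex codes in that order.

17% tone:
  R: 166 + 0.17×(128−166) = 166 − 6.46 = 159.54 → 160
  G: 183 + 0.17×(128−183) = 183 − 9.35 = 173.65 → 174
  B: 201 − 12.41 = 188.59 → 189
  → #a0aebd
96% tint:
  R: 166 + 85.44 = 251.44 → 251
  G: 183 + 0.96×(255−183) = 183 + 69.12 = 252.12 → 252
  B: 201 + 51.84 = 252.84 → 253
  → #fbfcfd

#a0aebd, #fbfcfd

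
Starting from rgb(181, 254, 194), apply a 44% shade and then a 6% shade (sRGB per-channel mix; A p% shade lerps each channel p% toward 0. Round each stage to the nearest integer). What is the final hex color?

Lerp each channel 44% toward 0:
  R: 181 + 0.44×(0−181) = 181 − 79.64 = 101.36 → 101
  G: 254 + 0.44×(0−254) = 254 − 111.76 = 142.24 → 142
  B: 194 + 0.44×(0−194) = 194 − 85.36 = 108.64 → 109
After the shade: rgb(101, 142, 109) = #658e6d.
A 6% shade moves each channel 6% toward 0:
  R: 101 + 0.06×(0−101) = 101 − 6.06 = 94.94 → 95
  G: 142 − 8.52 = 133.48 → 133
  B: 109 − 6.54 = 102.46 → 102
rgb(95, 133, 102) = #5f8566.

#5f8566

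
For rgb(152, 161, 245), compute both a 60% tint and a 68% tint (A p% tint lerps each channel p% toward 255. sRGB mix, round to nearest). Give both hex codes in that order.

60% tint:
  R: 152 + 61.8 = 213.8 → 214
  G: 161 + 0.6×(255−161) = 161 + 56.4 = 217.4 → 217
  B: 245 + 0.6×(255−245) = 245 + 6 = 251 → 251
  → #D6D9FB
68% tint:
  R: 152 + 70.04 = 222.04 → 222
  G: 161 + 63.92 = 224.92 → 225
  B: 245 + 0.68×(255−245) = 245 + 6.8 = 251.8 → 252
  → #DEE1FC

#D6D9FB, #DEE1FC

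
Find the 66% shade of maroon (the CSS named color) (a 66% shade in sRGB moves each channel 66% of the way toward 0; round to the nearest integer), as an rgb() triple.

CSS maroon is rgb(128, 0, 0).
Lerp each channel 66% toward 0:
  R: 128 − 84.48 = 43.52 → 44
  G: 0 + 0 = 0 → 0
  B: 0 + 0.66×(0−0) = 0 + 0 = 0 → 0

rgb(44, 0, 0)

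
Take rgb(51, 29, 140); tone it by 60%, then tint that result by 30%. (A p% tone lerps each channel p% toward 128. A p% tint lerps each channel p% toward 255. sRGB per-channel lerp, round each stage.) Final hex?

#908aaa

Per channel, c → c + 0.6(128 − c):
  R: 51 + 46.2 = 97.2 → 97
  G: 29 + 59.4 = 88.4 → 88
  B: 140 + 0.6×(128−140) = 140 − 7.2 = 132.8 → 133
After the tone: rgb(97, 88, 133) = #615885.
A 30% tint moves each channel 30% toward 255:
  R: 97 + 47.4 = 144.4 → 144
  G: 88 + 0.3×(255−88) = 88 + 50.1 = 138.1 → 138
  B: 133 + 0.3×(255−133) = 133 + 36.6 = 169.6 → 170
rgb(144, 138, 170) = #908aaa.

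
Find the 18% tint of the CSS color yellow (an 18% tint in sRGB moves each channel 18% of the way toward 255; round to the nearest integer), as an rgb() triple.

rgb(255, 255, 46)

CSS yellow is rgb(255, 255, 0).
Lerp each channel 18% toward 255:
  R: 255 + 0.18×(255−255) = 255 + 0 = 255 → 255
  G: 255 + 0.18×(255−255) = 255 + 0 = 255 → 255
  B: 0 + 0.18×(255−0) = 0 + 45.9 = 45.9 → 46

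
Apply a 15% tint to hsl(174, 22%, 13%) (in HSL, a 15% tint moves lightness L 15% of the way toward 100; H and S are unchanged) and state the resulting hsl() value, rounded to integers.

L moves 15% from 13 toward 100: 13 + 13.05 = 26.05 → 26.
H and S are unchanged.

hsl(174, 22%, 26%)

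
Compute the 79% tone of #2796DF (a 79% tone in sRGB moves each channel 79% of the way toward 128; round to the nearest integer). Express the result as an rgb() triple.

#2796DF is rgb(39, 150, 223).
Per channel, c → c + 0.79(128 − c):
  R: 39 + 70.31 = 109.31 → 109
  G: 150 + 0.79×(128−150) = 150 − 17.38 = 132.62 → 133
  B: 223 + 0.79×(128−223) = 223 − 75.05 = 147.95 → 148

rgb(109, 133, 148)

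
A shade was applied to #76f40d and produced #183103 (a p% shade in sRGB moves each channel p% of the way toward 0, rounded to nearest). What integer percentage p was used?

#76f40d is rgb(118, 244, 13); #183103 is rgb(24, 49, 3).
On the G channel (widest range): 49 ≈ 244 + (p/100)(0 − 244), so p ≈ 100×(49 − 244)/(0 − 244) = -19500/-244 = 79.92.
p = 80 reproduces all three channels after rounding.

80%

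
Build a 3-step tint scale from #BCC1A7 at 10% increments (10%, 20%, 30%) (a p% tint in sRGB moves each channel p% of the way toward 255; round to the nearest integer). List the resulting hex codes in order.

#BCC1A7 is rgb(188, 193, 167).
10%: (188 + 6.7 = 194.7→195, 193 + 6.2 = 199.2→199, 167 + 8.8 = 175.8→176) → #C3C7B0
20%: (188 + 13.4 = 201.4→201, 193 + 12.4 = 205.4→205, 167 + 17.6 = 184.6→185) → #C9CDB9
30%: (188 + 20.1 = 208.1→208, 193 + 18.6 = 211.6→212, 167 + 26.4 = 193.4→193) → #D0D4C1

#C3C7B0, #C9CDB9, #D0D4C1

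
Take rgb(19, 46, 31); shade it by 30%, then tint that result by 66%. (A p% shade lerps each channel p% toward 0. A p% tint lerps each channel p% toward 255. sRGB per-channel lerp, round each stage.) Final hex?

Per channel, c → c + 0.3(0 − c):
  R: 19 + 0.3×(0−19) = 19 − 5.7 = 13.3 → 13
  G: 46 − 13.8 = 32.2 → 32
  B: 31 + 0.3×(0−31) = 31 − 9.3 = 21.7 → 22
After the shade: rgb(13, 32, 22) = #0D2016.
Per channel, c → c + 0.66(255 − c):
  R: 13 + 0.66×(255−13) = 13 + 159.72 = 172.72 → 173
  G: 32 + 0.66×(255−32) = 32 + 147.18 = 179.18 → 179
  B: 22 + 0.66×(255−22) = 22 + 153.78 = 175.78 → 176
rgb(173, 179, 176) = #ADB3B0.

#ADB3B0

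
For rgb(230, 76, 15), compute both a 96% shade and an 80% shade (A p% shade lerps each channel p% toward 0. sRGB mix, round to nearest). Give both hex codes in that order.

#090301, #2E0F03

96% shade:
  R: 230 + 0.96×(0−230) = 230 − 220.8 = 9.2 → 9
  G: 76 − 72.96 = 3.04 → 3
  B: 15 − 14.4 = 0.6 → 1
  → #090301
80% shade:
  R: 230 − 184 = 46 → 46
  G: 76 + 0.8×(0−76) = 76 − 60.8 = 15.2 → 15
  B: 15 + 0.8×(0−15) = 15 − 12 = 3 → 3
  → #2E0F03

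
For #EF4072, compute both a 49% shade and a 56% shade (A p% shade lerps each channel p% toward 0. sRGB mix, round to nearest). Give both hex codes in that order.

#7A213A, #691C32

#EF4072 is rgb(239, 64, 114).
49% shade:
  R: 239 + 0.49×(0−239) = 239 − 117.11 = 121.89 → 122
  G: 64 + 0.49×(0−64) = 64 − 31.36 = 32.64 → 33
  B: 114 − 55.86 = 58.14 → 58
  → #7A213A
56% shade:
  R: 239 − 133.84 = 105.16 → 105
  G: 64 − 35.84 = 28.16 → 28
  B: 114 − 63.84 = 50.16 → 50
  → #691C32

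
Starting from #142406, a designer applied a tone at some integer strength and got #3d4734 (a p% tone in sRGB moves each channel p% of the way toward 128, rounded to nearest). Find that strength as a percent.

#142406 is rgb(20, 36, 6); #3d4734 is rgb(61, 71, 52).
On the B channel (widest range): 52 ≈ 6 + (p/100)(128 − 6), so p ≈ 100×(52 − 6)/(128 − 6) = 4600/122 = 37.70.
p = 38 reproduces all three channels after rounding.

38%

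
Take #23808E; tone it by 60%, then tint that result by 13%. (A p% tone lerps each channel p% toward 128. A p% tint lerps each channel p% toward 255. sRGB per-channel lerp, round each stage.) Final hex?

#709196

#23808E is rgb(35, 128, 142).
Per channel, c → c + 0.6(128 − c):
  R: 35 + 0.6×(128−35) = 35 + 55.8 = 90.8 → 91
  G: 128 + 0.6×(128−128) = 128 + 0 = 128 → 128
  B: 142 − 8.4 = 133.6 → 134
After the tone: rgb(91, 128, 134) = #5B8086.
Lerp each channel 13% toward 255:
  R: 91 + 0.13×(255−91) = 91 + 21.32 = 112.32 → 112
  G: 128 + 0.13×(255−128) = 128 + 16.51 = 144.51 → 145
  B: 134 + 0.13×(255−134) = 134 + 15.73 = 149.73 → 150
rgb(112, 145, 150) = #709196.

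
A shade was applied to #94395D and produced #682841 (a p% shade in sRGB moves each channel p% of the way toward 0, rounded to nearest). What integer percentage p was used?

30%

#94395D is rgb(148, 57, 93); #682841 is rgb(104, 40, 65).
On the R channel (widest range): 104 ≈ 148 + (p/100)(0 − 148), so p ≈ 100×(104 − 148)/(0 − 148) = -4400/-148 = 29.73.
p = 30 reproduces all three channels after rounding.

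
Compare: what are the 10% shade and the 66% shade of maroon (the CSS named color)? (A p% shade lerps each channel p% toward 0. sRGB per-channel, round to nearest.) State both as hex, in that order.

#730000, #2c0000

CSS maroon is rgb(128, 0, 0).
10% shade:
  R: 128 + 0.1×(0−128) = 128 − 12.8 = 115.2 → 115
  G: 0 + 0.1×(0−0) = 0 + 0 = 0 → 0
  B: 0 + 0 = 0 → 0
  → #730000
66% shade:
  R: 128 + 0.66×(0−128) = 128 − 84.48 = 43.52 → 44
  G: 0 + 0.66×(0−0) = 0 + 0 = 0 → 0
  B: 0 + 0 = 0 → 0
  → #2c0000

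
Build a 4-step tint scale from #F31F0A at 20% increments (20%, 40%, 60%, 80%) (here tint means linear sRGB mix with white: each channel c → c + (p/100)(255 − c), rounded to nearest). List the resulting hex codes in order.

#F54C3B, #F8796C, #FAA59D, #FDD2CE

#F31F0A is rgb(243, 31, 10).
20%: (243 + 2.4 = 245.4→245, 31 + 44.8 = 75.8→76, 10 + 49 = 59→59) → #F54C3B
40%: (243 + 4.8 = 247.8→248, 31 + 89.6 = 120.6→121, 10 + 98 = 108→108) → #F8796C
60%: (243 + 7.2 = 250.2→250, 31 + 134.4 = 165.4→165, 10 + 147 = 157→157) → #FAA59D
80%: (243 + 9.6 = 252.6→253, 31 + 179.2 = 210.2→210, 10 + 196 = 206→206) → #FDD2CE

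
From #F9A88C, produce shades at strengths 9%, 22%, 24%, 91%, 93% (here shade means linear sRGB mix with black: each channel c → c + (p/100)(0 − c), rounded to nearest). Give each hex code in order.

#F9A88C is rgb(249, 168, 140).
9%: (249 − 22.41 = 226.59→227, 168 − 15.12 = 152.88→153, 140 − 12.6 = 127.4→127) → #E3997F
22%: (249 − 54.78 = 194.22→194, 168 − 36.96 = 131.04→131, 140 − 30.8 = 109.2→109) → #C2836D
24%: (249 − 59.76 = 189.24→189, 168 − 40.32 = 127.68→128, 140 − 33.6 = 106.4→106) → #BD806A
91%: (249 − 226.59 = 22.41→22, 168 − 152.88 = 15.12→15, 140 − 127.4 = 12.6→13) → #160F0D
93%: (249 − 231.57 = 17.43→17, 168 − 156.24 = 11.76→12, 140 − 130.2 = 9.8→10) → #110C0A

#E3997F, #C2836D, #BD806A, #160F0D, #110C0A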